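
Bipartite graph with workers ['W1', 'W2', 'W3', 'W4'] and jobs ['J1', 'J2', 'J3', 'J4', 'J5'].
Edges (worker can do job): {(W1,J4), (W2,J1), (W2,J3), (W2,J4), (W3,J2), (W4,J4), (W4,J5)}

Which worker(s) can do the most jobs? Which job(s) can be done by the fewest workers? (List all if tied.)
Most versatile: W2 (3 jobs); Least covered: J1, J2, J3, J5 (1 workers)

Worker degrees (jobs they can do): W1:1, W2:3, W3:1, W4:2
Job degrees (workers who can do it): J1:1, J2:1, J3:1, J4:3, J5:1

Maximum worker degree is 3, achieved by: W2
Minimum job degree is 1, achieved by: J1, J2, J3, J5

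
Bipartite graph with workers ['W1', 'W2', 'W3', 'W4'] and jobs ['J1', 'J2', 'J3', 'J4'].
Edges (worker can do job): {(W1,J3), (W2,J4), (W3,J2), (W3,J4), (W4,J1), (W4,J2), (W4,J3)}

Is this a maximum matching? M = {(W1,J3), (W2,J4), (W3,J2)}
No, size 3 is not maximum

Proposed matching has size 3.
Maximum matching size for this graph: 4.

This is NOT maximum - can be improved to size 4.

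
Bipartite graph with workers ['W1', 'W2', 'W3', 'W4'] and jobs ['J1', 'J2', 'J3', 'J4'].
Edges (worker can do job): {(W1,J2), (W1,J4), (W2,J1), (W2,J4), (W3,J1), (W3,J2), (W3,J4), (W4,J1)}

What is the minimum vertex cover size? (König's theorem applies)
Minimum vertex cover size = 3

By König's theorem: in bipartite graphs,
min vertex cover = max matching = 3

Maximum matching has size 3, so minimum vertex cover also has size 3.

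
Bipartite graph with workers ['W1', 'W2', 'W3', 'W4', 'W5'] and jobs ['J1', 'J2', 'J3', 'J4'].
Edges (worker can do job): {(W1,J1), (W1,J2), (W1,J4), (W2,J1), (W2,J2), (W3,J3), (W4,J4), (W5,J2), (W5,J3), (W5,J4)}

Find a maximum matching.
Matching: {(W1,J2), (W2,J1), (W3,J3), (W5,J4)}

Maximum matching (size 4):
  W1 → J2
  W2 → J1
  W3 → J3
  W5 → J4

Each worker is assigned to at most one job, and each job to at most one worker.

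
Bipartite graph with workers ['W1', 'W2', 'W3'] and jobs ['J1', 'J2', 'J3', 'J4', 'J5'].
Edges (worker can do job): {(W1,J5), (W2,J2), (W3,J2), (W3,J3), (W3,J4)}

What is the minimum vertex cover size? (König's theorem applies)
Minimum vertex cover size = 3

By König's theorem: in bipartite graphs,
min vertex cover = max matching = 3

Maximum matching has size 3, so minimum vertex cover also has size 3.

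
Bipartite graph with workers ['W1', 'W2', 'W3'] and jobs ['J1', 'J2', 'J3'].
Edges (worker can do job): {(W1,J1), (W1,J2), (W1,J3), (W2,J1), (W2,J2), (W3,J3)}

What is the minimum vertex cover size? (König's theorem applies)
Minimum vertex cover size = 3

By König's theorem: in bipartite graphs,
min vertex cover = max matching = 3

Maximum matching has size 3, so minimum vertex cover also has size 3.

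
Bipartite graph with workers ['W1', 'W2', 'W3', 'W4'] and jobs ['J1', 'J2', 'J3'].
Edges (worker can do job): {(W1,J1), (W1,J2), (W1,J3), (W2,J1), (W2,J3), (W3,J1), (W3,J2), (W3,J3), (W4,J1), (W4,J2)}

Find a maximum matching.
Matching: {(W1,J1), (W3,J3), (W4,J2)}

Maximum matching (size 3):
  W1 → J1
  W3 → J3
  W4 → J2

Each worker is assigned to at most one job, and each job to at most one worker.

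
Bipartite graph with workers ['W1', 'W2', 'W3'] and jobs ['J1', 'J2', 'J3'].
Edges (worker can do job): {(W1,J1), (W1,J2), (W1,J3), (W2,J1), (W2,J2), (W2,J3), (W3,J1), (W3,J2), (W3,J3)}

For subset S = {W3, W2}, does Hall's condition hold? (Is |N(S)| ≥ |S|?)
Yes: |N(S)| = 3, |S| = 2

Subset S = {W3, W2}
Neighbors N(S) = {J1, J2, J3}

|N(S)| = 3, |S| = 2
Hall's condition: |N(S)| ≥ |S| is satisfied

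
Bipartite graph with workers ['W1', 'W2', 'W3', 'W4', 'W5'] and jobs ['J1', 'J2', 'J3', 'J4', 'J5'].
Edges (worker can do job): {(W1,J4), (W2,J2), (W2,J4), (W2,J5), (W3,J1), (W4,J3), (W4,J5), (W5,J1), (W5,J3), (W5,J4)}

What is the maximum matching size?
Maximum matching size = 5

Maximum matching: {(W1,J4), (W2,J2), (W3,J1), (W4,J5), (W5,J3)}
Size: 5

This assigns 5 workers to 5 distinct jobs.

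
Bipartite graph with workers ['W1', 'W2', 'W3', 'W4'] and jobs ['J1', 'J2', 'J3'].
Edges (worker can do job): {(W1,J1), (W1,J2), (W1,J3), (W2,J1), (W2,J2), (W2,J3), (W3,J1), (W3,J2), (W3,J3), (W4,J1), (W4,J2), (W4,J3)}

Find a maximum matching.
Matching: {(W1,J3), (W3,J2), (W4,J1)}

Maximum matching (size 3):
  W1 → J3
  W3 → J2
  W4 → J1

Each worker is assigned to at most one job, and each job to at most one worker.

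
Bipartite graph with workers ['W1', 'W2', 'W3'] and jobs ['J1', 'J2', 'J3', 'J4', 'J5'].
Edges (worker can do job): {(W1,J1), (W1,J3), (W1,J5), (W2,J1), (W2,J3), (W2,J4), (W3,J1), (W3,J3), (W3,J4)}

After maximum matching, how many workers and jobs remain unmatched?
Unmatched: 0 workers, 2 jobs

Maximum matching size: 3
Workers: 3 total, 3 matched, 0 unmatched
Jobs: 5 total, 3 matched, 2 unmatched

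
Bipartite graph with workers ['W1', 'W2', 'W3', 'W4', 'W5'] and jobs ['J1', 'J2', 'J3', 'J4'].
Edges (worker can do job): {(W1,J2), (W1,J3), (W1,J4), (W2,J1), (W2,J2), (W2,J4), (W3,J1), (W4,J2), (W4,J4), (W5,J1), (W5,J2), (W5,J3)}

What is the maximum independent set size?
Maximum independent set = 5

By König's theorem:
- Min vertex cover = Max matching = 4
- Max independent set = Total vertices - Min vertex cover
- Max independent set = 9 - 4 = 5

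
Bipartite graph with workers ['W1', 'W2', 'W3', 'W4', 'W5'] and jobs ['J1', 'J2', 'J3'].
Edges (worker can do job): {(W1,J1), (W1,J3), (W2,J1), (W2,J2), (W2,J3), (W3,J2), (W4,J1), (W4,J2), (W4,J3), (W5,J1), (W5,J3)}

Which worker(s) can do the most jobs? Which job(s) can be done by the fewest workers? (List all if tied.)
Most versatile: W2, W4 (3 jobs); Least covered: J2 (3 workers)

Worker degrees (jobs they can do): W1:2, W2:3, W3:1, W4:3, W5:2
Job degrees (workers who can do it): J1:4, J2:3, J3:4

Maximum worker degree is 3, achieved by: W2, W4
Minimum job degree is 3, achieved by: J2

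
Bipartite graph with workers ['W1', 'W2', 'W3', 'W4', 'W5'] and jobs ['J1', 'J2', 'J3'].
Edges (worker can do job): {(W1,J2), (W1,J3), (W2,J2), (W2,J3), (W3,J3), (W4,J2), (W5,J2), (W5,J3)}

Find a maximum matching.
Matching: {(W3,J3), (W5,J2)}

Maximum matching (size 2):
  W3 → J3
  W5 → J2

Each worker is assigned to at most one job, and each job to at most one worker.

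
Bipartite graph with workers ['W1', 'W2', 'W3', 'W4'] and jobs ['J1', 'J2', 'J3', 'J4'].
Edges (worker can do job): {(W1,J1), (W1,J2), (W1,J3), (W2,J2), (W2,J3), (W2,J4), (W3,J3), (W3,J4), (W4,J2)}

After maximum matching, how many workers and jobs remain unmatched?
Unmatched: 0 workers, 0 jobs

Maximum matching size: 4
Workers: 4 total, 4 matched, 0 unmatched
Jobs: 4 total, 4 matched, 0 unmatched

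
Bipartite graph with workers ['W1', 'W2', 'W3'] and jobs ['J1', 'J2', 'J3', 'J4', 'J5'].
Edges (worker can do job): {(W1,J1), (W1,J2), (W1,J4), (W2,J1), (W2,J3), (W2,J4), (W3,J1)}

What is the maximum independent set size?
Maximum independent set = 5

By König's theorem:
- Min vertex cover = Max matching = 3
- Max independent set = Total vertices - Min vertex cover
- Max independent set = 8 - 3 = 5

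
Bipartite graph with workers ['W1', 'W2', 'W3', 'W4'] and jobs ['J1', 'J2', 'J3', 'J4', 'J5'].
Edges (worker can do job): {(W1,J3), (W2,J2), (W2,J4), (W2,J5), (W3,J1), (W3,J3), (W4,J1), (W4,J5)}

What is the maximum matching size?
Maximum matching size = 4

Maximum matching: {(W1,J3), (W2,J2), (W3,J1), (W4,J5)}
Size: 4

This assigns 4 workers to 4 distinct jobs.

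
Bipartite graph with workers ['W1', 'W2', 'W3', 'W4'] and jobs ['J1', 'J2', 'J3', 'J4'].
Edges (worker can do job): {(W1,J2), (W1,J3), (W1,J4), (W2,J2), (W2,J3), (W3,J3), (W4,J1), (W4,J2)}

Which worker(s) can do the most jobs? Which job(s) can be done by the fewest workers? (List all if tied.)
Most versatile: W1 (3 jobs); Least covered: J1, J4 (1 workers)

Worker degrees (jobs they can do): W1:3, W2:2, W3:1, W4:2
Job degrees (workers who can do it): J1:1, J2:3, J3:3, J4:1

Maximum worker degree is 3, achieved by: W1
Minimum job degree is 1, achieved by: J1, J4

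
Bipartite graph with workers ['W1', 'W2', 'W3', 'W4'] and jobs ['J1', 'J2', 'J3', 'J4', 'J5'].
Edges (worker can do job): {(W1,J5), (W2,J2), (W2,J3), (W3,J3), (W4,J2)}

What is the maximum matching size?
Maximum matching size = 3

Maximum matching: {(W1,J5), (W3,J3), (W4,J2)}
Size: 3

This assigns 3 workers to 3 distinct jobs.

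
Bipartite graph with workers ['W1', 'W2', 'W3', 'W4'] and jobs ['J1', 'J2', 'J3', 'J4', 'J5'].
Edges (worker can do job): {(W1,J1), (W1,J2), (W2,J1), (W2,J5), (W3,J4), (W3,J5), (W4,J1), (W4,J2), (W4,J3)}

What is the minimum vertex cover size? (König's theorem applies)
Minimum vertex cover size = 4

By König's theorem: in bipartite graphs,
min vertex cover = max matching = 4

Maximum matching has size 4, so minimum vertex cover also has size 4.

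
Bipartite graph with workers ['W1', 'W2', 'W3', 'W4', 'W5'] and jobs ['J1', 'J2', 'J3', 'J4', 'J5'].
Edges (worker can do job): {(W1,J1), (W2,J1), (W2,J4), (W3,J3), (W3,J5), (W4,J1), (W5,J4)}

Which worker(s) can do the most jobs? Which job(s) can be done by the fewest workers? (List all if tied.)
Most versatile: W2, W3 (2 jobs); Least covered: J2 (0 workers)

Worker degrees (jobs they can do): W1:1, W2:2, W3:2, W4:1, W5:1
Job degrees (workers who can do it): J1:3, J2:0, J3:1, J4:2, J5:1

Maximum worker degree is 2, achieved by: W2, W3
Minimum job degree is 0, achieved by: J2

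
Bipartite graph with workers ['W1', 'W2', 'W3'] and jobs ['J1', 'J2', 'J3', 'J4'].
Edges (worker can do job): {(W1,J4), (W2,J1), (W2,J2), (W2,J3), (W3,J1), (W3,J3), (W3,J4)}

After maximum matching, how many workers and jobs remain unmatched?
Unmatched: 0 workers, 1 jobs

Maximum matching size: 3
Workers: 3 total, 3 matched, 0 unmatched
Jobs: 4 total, 3 matched, 1 unmatched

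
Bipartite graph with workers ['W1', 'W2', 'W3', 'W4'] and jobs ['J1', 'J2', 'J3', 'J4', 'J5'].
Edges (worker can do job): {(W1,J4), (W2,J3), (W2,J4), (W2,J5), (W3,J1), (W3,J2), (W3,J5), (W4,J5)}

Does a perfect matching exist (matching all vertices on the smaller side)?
Yes, perfect matching exists (size 4)

Perfect matching: {(W1,J4), (W2,J3), (W3,J2), (W4,J5)}
All 4 vertices on the smaller side are matched.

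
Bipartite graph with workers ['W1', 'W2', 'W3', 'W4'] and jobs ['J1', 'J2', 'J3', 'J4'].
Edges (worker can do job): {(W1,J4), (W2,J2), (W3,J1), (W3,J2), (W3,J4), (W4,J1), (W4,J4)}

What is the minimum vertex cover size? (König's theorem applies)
Minimum vertex cover size = 3

By König's theorem: in bipartite graphs,
min vertex cover = max matching = 3

Maximum matching has size 3, so minimum vertex cover also has size 3.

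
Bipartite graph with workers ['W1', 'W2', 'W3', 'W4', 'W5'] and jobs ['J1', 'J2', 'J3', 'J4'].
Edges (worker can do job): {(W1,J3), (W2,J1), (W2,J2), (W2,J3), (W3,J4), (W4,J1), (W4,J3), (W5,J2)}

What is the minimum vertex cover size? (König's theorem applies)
Minimum vertex cover size = 4

By König's theorem: in bipartite graphs,
min vertex cover = max matching = 4

Maximum matching has size 4, so minimum vertex cover also has size 4.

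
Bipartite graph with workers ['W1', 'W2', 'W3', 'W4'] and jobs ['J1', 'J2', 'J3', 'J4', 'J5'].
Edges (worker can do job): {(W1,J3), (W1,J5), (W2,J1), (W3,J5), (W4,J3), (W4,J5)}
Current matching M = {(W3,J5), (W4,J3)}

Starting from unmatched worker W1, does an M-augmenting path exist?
No augmenting path from W1

Alternating search from W1 reaches jobs: {J3, J5}.
Every reachable job is already matched in M, and following those matched edges back to workers exposes no further unvisited jobs.
No M-augmenting path from W1 exists.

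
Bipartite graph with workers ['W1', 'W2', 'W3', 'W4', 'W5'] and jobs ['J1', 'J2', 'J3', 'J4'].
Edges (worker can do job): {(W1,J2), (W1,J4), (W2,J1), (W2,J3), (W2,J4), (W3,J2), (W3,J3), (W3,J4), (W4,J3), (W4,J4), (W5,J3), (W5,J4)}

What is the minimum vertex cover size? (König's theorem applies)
Minimum vertex cover size = 4

By König's theorem: in bipartite graphs,
min vertex cover = max matching = 4

Maximum matching has size 4, so minimum vertex cover also has size 4.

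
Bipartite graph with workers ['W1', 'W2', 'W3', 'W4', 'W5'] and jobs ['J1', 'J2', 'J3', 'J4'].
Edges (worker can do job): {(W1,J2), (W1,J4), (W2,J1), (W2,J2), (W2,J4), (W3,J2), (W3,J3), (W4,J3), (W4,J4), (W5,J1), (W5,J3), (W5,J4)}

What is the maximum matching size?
Maximum matching size = 4

Maximum matching: {(W1,J4), (W3,J2), (W4,J3), (W5,J1)}
Size: 4

This assigns 4 workers to 4 distinct jobs.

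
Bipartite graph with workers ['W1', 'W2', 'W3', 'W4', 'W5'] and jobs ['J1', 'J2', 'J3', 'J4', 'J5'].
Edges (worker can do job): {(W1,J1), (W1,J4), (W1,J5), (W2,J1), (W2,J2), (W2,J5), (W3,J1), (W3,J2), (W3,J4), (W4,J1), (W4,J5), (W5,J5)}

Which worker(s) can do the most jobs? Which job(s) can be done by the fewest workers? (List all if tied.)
Most versatile: W1, W2, W3 (3 jobs); Least covered: J3 (0 workers)

Worker degrees (jobs they can do): W1:3, W2:3, W3:3, W4:2, W5:1
Job degrees (workers who can do it): J1:4, J2:2, J3:0, J4:2, J5:4

Maximum worker degree is 3, achieved by: W1, W2, W3
Minimum job degree is 0, achieved by: J3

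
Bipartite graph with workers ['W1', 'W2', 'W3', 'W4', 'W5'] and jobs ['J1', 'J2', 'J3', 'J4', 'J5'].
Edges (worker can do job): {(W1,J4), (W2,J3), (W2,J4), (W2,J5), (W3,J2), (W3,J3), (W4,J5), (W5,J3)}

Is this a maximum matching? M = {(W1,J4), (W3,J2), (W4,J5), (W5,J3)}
Yes, size 4 is maximum

Proposed matching has size 4.
Maximum matching size for this graph: 4.

This is a maximum matching.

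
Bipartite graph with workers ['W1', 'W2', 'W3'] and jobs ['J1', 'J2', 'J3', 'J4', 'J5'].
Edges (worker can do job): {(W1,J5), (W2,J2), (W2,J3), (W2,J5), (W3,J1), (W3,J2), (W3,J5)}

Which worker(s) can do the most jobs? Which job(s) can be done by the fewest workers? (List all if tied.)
Most versatile: W2, W3 (3 jobs); Least covered: J4 (0 workers)

Worker degrees (jobs they can do): W1:1, W2:3, W3:3
Job degrees (workers who can do it): J1:1, J2:2, J3:1, J4:0, J5:3

Maximum worker degree is 3, achieved by: W2, W3
Minimum job degree is 0, achieved by: J4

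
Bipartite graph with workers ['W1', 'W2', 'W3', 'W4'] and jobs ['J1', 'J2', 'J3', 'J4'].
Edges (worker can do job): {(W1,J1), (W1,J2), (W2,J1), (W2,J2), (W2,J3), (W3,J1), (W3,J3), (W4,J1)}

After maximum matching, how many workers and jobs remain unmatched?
Unmatched: 1 workers, 1 jobs

Maximum matching size: 3
Workers: 4 total, 3 matched, 1 unmatched
Jobs: 4 total, 3 matched, 1 unmatched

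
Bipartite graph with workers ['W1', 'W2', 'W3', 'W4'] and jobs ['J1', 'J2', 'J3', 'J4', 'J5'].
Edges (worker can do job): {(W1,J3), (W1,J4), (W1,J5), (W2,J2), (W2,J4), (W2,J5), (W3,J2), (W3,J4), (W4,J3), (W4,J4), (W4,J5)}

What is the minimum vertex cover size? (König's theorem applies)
Minimum vertex cover size = 4

By König's theorem: in bipartite graphs,
min vertex cover = max matching = 4

Maximum matching has size 4, so minimum vertex cover also has size 4.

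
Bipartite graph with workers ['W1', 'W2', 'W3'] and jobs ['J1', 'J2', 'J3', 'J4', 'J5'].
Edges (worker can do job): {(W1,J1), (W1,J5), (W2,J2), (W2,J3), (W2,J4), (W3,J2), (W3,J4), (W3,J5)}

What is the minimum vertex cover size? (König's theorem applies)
Minimum vertex cover size = 3

By König's theorem: in bipartite graphs,
min vertex cover = max matching = 3

Maximum matching has size 3, so minimum vertex cover also has size 3.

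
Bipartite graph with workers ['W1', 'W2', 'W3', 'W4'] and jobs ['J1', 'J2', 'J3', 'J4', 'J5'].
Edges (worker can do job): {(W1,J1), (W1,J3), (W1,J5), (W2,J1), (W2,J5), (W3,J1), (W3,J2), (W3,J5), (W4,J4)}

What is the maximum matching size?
Maximum matching size = 4

Maximum matching: {(W1,J3), (W2,J5), (W3,J1), (W4,J4)}
Size: 4

This assigns 4 workers to 4 distinct jobs.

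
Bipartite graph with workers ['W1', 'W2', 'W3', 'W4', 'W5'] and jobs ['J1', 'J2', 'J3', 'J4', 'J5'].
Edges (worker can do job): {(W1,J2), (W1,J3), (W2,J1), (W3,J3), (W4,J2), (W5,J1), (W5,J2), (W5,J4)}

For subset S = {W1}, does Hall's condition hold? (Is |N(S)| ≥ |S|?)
Yes: |N(S)| = 2, |S| = 1

Subset S = {W1}
Neighbors N(S) = {J2, J3}

|N(S)| = 2, |S| = 1
Hall's condition: |N(S)| ≥ |S| is satisfied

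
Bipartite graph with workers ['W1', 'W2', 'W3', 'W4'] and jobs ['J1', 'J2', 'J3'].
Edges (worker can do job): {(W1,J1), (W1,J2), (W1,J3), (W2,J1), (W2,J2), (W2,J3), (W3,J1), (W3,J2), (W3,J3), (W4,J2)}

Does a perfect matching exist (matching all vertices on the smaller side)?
Yes, perfect matching exists (size 3)

Perfect matching: {(W1,J1), (W3,J3), (W4,J2)}
All 3 vertices on the smaller side are matched.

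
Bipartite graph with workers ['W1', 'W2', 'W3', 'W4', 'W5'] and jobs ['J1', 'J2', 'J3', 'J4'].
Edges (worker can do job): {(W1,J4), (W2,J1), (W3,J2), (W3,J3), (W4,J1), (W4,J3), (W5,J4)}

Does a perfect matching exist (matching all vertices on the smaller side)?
Yes, perfect matching exists (size 4)

Perfect matching: {(W2,J1), (W3,J2), (W4,J3), (W5,J4)}
All 4 vertices on the smaller side are matched.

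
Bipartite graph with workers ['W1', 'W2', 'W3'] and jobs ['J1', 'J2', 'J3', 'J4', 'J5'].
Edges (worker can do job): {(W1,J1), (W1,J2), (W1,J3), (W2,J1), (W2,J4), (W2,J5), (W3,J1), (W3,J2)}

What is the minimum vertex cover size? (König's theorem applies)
Minimum vertex cover size = 3

By König's theorem: in bipartite graphs,
min vertex cover = max matching = 3

Maximum matching has size 3, so minimum vertex cover also has size 3.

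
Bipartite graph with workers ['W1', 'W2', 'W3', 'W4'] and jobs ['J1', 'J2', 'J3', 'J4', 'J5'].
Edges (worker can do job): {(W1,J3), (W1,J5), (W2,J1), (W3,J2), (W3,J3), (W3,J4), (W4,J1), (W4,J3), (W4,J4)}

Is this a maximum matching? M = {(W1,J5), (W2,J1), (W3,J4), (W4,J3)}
Yes, size 4 is maximum

Proposed matching has size 4.
Maximum matching size for this graph: 4.

This is a maximum matching.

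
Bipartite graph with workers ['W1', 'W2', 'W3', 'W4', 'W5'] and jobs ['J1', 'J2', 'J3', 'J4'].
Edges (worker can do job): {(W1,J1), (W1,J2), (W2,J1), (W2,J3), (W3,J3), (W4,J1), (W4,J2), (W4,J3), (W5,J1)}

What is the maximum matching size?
Maximum matching size = 3

Maximum matching: {(W3,J3), (W4,J2), (W5,J1)}
Size: 3

This assigns 3 workers to 3 distinct jobs.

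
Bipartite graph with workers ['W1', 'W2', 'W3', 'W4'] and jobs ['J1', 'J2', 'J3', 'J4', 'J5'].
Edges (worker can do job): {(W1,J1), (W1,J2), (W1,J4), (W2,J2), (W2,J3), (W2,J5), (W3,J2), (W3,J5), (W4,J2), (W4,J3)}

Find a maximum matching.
Matching: {(W1,J1), (W2,J5), (W3,J2), (W4,J3)}

Maximum matching (size 4):
  W1 → J1
  W2 → J5
  W3 → J2
  W4 → J3

Each worker is assigned to at most one job, and each job to at most one worker.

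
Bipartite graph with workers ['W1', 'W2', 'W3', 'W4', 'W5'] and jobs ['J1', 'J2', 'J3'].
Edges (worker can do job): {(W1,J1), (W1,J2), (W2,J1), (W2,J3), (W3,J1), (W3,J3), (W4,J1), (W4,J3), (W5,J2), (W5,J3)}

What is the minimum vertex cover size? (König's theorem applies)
Minimum vertex cover size = 3

By König's theorem: in bipartite graphs,
min vertex cover = max matching = 3

Maximum matching has size 3, so minimum vertex cover also has size 3.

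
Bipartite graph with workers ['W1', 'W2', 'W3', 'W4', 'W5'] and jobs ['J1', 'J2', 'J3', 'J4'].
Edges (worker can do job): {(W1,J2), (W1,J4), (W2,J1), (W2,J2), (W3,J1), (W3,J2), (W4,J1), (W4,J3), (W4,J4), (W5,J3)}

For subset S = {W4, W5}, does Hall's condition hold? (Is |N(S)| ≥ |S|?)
Yes: |N(S)| = 3, |S| = 2

Subset S = {W4, W5}
Neighbors N(S) = {J1, J3, J4}

|N(S)| = 3, |S| = 2
Hall's condition: |N(S)| ≥ |S| is satisfied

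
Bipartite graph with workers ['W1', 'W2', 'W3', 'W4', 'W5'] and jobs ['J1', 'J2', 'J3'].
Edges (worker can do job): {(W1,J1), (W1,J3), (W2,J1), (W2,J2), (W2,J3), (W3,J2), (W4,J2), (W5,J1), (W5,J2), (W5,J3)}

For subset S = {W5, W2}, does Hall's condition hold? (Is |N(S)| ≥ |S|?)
Yes: |N(S)| = 3, |S| = 2

Subset S = {W5, W2}
Neighbors N(S) = {J1, J2, J3}

|N(S)| = 3, |S| = 2
Hall's condition: |N(S)| ≥ |S| is satisfied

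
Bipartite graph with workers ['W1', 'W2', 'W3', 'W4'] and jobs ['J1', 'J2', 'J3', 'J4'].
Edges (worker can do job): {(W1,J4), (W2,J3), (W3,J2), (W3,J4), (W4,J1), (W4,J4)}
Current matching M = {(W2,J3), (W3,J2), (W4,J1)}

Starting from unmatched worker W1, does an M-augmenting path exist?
Yes: W1 → J4

An M-augmenting path alternates non-matching / matching edges, starting and ending at unmatched vertices.
Path: W1 → J4
(J4 is unmatched in M, so the path is augmenting.)
Flipping edges along this path would increase |M| from 3 to 4.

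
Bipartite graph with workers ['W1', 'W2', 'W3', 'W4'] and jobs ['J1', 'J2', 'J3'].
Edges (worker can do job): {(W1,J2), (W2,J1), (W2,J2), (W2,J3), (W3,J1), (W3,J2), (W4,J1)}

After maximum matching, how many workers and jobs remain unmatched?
Unmatched: 1 workers, 0 jobs

Maximum matching size: 3
Workers: 4 total, 3 matched, 1 unmatched
Jobs: 3 total, 3 matched, 0 unmatched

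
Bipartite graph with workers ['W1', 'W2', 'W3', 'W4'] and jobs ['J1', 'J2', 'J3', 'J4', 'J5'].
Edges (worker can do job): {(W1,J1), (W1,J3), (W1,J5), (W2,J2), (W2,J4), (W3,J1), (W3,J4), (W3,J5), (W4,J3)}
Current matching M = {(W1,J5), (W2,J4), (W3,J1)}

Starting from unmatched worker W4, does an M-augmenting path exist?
Yes: W4 → J3

An M-augmenting path alternates non-matching / matching edges, starting and ending at unmatched vertices.
Path: W4 → J3
(J3 is unmatched in M, so the path is augmenting.)
Flipping edges along this path would increase |M| from 3 to 4.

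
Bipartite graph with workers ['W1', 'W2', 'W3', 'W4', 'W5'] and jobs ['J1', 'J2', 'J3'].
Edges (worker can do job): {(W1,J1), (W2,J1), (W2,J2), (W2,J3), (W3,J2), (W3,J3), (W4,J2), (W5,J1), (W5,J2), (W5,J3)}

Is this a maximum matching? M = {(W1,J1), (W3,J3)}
No, size 2 is not maximum

Proposed matching has size 2.
Maximum matching size for this graph: 3.

This is NOT maximum - can be improved to size 3.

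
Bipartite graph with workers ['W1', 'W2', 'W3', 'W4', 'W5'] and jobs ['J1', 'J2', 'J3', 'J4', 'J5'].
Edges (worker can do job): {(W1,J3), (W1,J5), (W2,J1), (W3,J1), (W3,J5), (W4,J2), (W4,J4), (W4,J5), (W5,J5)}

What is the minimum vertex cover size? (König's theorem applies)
Minimum vertex cover size = 4

By König's theorem: in bipartite graphs,
min vertex cover = max matching = 4

Maximum matching has size 4, so minimum vertex cover also has size 4.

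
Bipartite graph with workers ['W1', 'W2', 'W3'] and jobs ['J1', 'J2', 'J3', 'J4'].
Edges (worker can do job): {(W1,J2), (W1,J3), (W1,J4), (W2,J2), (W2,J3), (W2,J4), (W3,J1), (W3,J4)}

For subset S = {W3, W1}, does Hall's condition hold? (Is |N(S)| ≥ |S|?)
Yes: |N(S)| = 4, |S| = 2

Subset S = {W3, W1}
Neighbors N(S) = {J1, J2, J3, J4}

|N(S)| = 4, |S| = 2
Hall's condition: |N(S)| ≥ |S| is satisfied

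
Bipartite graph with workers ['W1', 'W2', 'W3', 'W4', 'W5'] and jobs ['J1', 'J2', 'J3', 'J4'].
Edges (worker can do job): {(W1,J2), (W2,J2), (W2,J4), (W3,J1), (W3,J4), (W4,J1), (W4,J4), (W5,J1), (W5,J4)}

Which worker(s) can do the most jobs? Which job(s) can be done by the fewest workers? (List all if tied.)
Most versatile: W2, W3, W4, W5 (2 jobs); Least covered: J3 (0 workers)

Worker degrees (jobs they can do): W1:1, W2:2, W3:2, W4:2, W5:2
Job degrees (workers who can do it): J1:3, J2:2, J3:0, J4:4

Maximum worker degree is 2, achieved by: W2, W3, W4, W5
Minimum job degree is 0, achieved by: J3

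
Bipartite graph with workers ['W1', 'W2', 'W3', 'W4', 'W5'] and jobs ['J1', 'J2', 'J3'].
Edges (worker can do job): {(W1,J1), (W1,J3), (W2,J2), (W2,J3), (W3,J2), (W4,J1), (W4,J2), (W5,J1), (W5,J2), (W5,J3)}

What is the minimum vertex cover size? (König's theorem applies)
Minimum vertex cover size = 3

By König's theorem: in bipartite graphs,
min vertex cover = max matching = 3

Maximum matching has size 3, so minimum vertex cover also has size 3.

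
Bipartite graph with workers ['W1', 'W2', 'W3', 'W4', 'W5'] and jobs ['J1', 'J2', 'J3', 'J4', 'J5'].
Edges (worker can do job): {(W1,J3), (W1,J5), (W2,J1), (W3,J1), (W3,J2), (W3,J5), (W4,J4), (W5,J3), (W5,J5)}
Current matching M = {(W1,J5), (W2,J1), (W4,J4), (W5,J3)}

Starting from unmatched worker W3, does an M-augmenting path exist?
Yes: W3 → J2

An M-augmenting path alternates non-matching / matching edges, starting and ending at unmatched vertices.
Path: W3 → J2
(J2 is unmatched in M, so the path is augmenting.)
Flipping edges along this path would increase |M| from 4 to 5.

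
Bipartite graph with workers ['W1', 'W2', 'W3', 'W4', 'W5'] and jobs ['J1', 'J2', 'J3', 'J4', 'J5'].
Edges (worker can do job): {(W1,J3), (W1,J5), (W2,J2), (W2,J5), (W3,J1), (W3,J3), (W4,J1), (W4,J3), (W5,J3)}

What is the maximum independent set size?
Maximum independent set = 6

By König's theorem:
- Min vertex cover = Max matching = 4
- Max independent set = Total vertices - Min vertex cover
- Max independent set = 10 - 4 = 6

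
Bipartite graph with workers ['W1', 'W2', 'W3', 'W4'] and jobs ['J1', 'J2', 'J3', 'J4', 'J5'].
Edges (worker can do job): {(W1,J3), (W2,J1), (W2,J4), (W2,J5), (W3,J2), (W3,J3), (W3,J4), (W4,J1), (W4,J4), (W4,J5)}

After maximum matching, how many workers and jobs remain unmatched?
Unmatched: 0 workers, 1 jobs

Maximum matching size: 4
Workers: 4 total, 4 matched, 0 unmatched
Jobs: 5 total, 4 matched, 1 unmatched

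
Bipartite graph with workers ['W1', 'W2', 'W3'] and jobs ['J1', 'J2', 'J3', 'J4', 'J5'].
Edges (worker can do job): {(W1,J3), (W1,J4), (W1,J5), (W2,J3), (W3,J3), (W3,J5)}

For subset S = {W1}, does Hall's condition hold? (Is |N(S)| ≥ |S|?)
Yes: |N(S)| = 3, |S| = 1

Subset S = {W1}
Neighbors N(S) = {J3, J4, J5}

|N(S)| = 3, |S| = 1
Hall's condition: |N(S)| ≥ |S| is satisfied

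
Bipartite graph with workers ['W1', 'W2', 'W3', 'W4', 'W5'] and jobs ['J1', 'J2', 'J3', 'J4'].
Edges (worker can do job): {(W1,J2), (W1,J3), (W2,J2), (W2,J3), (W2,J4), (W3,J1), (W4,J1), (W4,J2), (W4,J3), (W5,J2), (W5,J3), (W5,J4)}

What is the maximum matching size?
Maximum matching size = 4

Maximum matching: {(W2,J4), (W3,J1), (W4,J3), (W5,J2)}
Size: 4

This assigns 4 workers to 4 distinct jobs.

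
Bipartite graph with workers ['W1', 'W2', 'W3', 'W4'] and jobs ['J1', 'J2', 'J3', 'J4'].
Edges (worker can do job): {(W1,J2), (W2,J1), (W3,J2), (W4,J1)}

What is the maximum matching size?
Maximum matching size = 2

Maximum matching: {(W3,J2), (W4,J1)}
Size: 2

This assigns 2 workers to 2 distinct jobs.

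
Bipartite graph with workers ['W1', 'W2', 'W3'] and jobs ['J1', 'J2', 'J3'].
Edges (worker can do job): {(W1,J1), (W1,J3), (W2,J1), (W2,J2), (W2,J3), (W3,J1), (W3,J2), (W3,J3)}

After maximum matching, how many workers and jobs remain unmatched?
Unmatched: 0 workers, 0 jobs

Maximum matching size: 3
Workers: 3 total, 3 matched, 0 unmatched
Jobs: 3 total, 3 matched, 0 unmatched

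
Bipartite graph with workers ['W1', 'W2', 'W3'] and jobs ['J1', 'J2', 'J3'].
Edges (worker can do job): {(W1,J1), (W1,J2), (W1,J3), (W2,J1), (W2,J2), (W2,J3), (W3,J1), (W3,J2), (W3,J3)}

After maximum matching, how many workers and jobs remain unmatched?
Unmatched: 0 workers, 0 jobs

Maximum matching size: 3
Workers: 3 total, 3 matched, 0 unmatched
Jobs: 3 total, 3 matched, 0 unmatched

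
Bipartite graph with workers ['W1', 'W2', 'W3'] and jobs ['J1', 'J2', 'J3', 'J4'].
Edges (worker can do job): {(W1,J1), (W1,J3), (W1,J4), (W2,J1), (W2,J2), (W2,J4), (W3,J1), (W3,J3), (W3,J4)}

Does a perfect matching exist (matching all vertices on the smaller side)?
Yes, perfect matching exists (size 3)

Perfect matching: {(W1,J4), (W2,J2), (W3,J1)}
All 3 vertices on the smaller side are matched.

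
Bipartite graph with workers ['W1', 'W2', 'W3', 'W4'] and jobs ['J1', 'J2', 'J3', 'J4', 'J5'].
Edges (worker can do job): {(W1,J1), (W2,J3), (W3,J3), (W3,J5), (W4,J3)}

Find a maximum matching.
Matching: {(W1,J1), (W3,J5), (W4,J3)}

Maximum matching (size 3):
  W1 → J1
  W3 → J5
  W4 → J3

Each worker is assigned to at most one job, and each job to at most one worker.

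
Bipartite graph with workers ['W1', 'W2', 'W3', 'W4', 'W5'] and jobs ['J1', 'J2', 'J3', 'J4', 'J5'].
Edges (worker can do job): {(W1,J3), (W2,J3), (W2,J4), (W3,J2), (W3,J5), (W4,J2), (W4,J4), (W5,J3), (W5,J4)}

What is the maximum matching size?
Maximum matching size = 4

Maximum matching: {(W2,J4), (W3,J5), (W4,J2), (W5,J3)}
Size: 4

This assigns 4 workers to 4 distinct jobs.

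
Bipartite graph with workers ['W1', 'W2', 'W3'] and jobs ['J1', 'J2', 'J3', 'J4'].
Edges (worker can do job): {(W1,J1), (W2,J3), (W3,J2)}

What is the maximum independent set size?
Maximum independent set = 4

By König's theorem:
- Min vertex cover = Max matching = 3
- Max independent set = Total vertices - Min vertex cover
- Max independent set = 7 - 3 = 4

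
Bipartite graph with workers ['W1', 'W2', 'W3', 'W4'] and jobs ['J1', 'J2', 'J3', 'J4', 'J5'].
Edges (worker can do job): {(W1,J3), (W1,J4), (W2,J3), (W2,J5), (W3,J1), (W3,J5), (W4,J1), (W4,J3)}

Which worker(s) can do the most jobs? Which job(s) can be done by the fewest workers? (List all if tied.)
Most versatile: W1, W2, W3, W4 (2 jobs); Least covered: J2 (0 workers)

Worker degrees (jobs they can do): W1:2, W2:2, W3:2, W4:2
Job degrees (workers who can do it): J1:2, J2:0, J3:3, J4:1, J5:2

Maximum worker degree is 2, achieved by: W1, W2, W3, W4
Minimum job degree is 0, achieved by: J2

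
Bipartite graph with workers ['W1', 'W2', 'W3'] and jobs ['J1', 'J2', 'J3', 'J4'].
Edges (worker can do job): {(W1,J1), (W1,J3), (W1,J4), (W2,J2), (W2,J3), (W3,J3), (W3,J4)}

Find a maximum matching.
Matching: {(W1,J1), (W2,J2), (W3,J3)}

Maximum matching (size 3):
  W1 → J1
  W2 → J2
  W3 → J3

Each worker is assigned to at most one job, and each job to at most one worker.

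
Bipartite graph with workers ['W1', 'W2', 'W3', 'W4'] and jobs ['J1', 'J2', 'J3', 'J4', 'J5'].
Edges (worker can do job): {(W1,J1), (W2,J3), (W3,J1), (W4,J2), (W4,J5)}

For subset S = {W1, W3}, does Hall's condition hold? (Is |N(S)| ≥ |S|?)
No: |N(S)| = 1, |S| = 2

Subset S = {W1, W3}
Neighbors N(S) = {J1}

|N(S)| = 1, |S| = 2
Hall's condition: |N(S)| ≥ |S| is NOT satisfied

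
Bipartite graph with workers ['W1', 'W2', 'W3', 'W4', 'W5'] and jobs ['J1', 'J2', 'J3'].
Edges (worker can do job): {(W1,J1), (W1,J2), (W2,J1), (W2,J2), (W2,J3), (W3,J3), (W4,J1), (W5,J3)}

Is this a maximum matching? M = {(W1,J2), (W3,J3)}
No, size 2 is not maximum

Proposed matching has size 2.
Maximum matching size for this graph: 3.

This is NOT maximum - can be improved to size 3.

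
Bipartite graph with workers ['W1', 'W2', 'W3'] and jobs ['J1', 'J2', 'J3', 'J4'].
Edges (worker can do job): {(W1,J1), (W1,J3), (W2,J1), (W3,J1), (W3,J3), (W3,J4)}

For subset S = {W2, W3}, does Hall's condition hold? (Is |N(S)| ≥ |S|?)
Yes: |N(S)| = 3, |S| = 2

Subset S = {W2, W3}
Neighbors N(S) = {J1, J3, J4}

|N(S)| = 3, |S| = 2
Hall's condition: |N(S)| ≥ |S| is satisfied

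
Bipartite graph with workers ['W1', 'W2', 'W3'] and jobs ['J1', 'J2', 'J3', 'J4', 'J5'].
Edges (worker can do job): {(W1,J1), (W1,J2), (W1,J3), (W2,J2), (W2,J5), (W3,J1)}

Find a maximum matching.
Matching: {(W1,J2), (W2,J5), (W3,J1)}

Maximum matching (size 3):
  W1 → J2
  W2 → J5
  W3 → J1

Each worker is assigned to at most one job, and each job to at most one worker.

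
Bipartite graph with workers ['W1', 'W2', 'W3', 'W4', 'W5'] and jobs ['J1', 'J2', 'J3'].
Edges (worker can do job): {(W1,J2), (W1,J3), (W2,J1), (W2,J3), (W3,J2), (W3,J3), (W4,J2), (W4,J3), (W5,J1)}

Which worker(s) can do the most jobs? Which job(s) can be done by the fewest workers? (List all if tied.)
Most versatile: W1, W2, W3, W4 (2 jobs); Least covered: J1 (2 workers)

Worker degrees (jobs they can do): W1:2, W2:2, W3:2, W4:2, W5:1
Job degrees (workers who can do it): J1:2, J2:3, J3:4

Maximum worker degree is 2, achieved by: W1, W2, W3, W4
Minimum job degree is 2, achieved by: J1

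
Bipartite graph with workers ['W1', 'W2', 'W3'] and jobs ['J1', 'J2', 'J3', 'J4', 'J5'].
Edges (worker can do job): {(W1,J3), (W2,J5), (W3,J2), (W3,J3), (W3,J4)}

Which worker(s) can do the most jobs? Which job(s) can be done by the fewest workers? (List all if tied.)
Most versatile: W3 (3 jobs); Least covered: J1 (0 workers)

Worker degrees (jobs they can do): W1:1, W2:1, W3:3
Job degrees (workers who can do it): J1:0, J2:1, J3:2, J4:1, J5:1

Maximum worker degree is 3, achieved by: W3
Minimum job degree is 0, achieved by: J1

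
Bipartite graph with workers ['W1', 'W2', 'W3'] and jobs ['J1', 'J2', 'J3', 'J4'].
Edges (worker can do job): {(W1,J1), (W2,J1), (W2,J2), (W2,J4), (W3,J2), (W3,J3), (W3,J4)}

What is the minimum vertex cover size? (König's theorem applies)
Minimum vertex cover size = 3

By König's theorem: in bipartite graphs,
min vertex cover = max matching = 3

Maximum matching has size 3, so minimum vertex cover also has size 3.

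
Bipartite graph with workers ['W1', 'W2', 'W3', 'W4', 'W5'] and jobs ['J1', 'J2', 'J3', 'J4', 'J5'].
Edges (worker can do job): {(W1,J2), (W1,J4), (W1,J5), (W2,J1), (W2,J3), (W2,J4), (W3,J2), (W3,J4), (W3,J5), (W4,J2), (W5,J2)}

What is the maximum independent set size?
Maximum independent set = 6

By König's theorem:
- Min vertex cover = Max matching = 4
- Max independent set = Total vertices - Min vertex cover
- Max independent set = 10 - 4 = 6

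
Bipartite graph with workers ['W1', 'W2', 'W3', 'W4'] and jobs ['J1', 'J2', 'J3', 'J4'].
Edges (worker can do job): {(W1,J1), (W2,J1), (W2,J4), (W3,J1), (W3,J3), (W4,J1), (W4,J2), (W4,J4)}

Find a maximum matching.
Matching: {(W1,J1), (W2,J4), (W3,J3), (W4,J2)}

Maximum matching (size 4):
  W1 → J1
  W2 → J4
  W3 → J3
  W4 → J2

Each worker is assigned to at most one job, and each job to at most one worker.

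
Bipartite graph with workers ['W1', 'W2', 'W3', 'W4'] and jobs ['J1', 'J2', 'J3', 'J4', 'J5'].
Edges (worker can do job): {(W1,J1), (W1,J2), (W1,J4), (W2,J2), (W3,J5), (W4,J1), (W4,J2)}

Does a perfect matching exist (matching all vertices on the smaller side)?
Yes, perfect matching exists (size 4)

Perfect matching: {(W1,J4), (W2,J2), (W3,J5), (W4,J1)}
All 4 vertices on the smaller side are matched.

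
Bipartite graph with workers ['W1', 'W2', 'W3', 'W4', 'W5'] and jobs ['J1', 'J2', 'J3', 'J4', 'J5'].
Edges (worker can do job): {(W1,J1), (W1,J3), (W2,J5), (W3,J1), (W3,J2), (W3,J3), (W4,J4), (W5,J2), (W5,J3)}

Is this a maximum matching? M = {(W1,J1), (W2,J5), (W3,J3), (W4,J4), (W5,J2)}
Yes, size 5 is maximum

Proposed matching has size 5.
Maximum matching size for this graph: 5.

This is a maximum matching.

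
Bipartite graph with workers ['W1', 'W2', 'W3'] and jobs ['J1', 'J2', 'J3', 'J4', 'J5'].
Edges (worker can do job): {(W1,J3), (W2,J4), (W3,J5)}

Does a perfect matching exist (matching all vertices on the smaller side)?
Yes, perfect matching exists (size 3)

Perfect matching: {(W1,J3), (W2,J4), (W3,J5)}
All 3 vertices on the smaller side are matched.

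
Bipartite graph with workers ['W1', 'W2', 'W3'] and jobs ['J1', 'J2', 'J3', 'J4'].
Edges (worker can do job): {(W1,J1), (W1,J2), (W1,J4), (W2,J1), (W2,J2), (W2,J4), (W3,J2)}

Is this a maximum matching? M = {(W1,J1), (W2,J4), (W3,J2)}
Yes, size 3 is maximum

Proposed matching has size 3.
Maximum matching size for this graph: 3.

This is a maximum matching.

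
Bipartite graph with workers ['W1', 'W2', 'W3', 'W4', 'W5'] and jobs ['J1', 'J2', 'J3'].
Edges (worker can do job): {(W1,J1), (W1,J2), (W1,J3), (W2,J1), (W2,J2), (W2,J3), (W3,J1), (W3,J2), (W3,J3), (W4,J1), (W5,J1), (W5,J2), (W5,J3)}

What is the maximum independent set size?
Maximum independent set = 5

By König's theorem:
- Min vertex cover = Max matching = 3
- Max independent set = Total vertices - Min vertex cover
- Max independent set = 8 - 3 = 5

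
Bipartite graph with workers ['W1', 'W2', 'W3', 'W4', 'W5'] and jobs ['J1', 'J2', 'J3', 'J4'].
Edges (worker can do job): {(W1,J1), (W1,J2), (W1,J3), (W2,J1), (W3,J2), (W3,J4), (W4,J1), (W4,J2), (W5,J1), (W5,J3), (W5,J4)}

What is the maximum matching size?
Maximum matching size = 4

Maximum matching: {(W1,J3), (W3,J2), (W4,J1), (W5,J4)}
Size: 4

This assigns 4 workers to 4 distinct jobs.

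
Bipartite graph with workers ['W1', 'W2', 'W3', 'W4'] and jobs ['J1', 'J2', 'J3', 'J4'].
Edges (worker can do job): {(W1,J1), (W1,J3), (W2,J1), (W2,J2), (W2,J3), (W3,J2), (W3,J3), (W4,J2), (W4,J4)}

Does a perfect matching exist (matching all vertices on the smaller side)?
Yes, perfect matching exists (size 4)

Perfect matching: {(W1,J1), (W2,J2), (W3,J3), (W4,J4)}
All 4 vertices on the smaller side are matched.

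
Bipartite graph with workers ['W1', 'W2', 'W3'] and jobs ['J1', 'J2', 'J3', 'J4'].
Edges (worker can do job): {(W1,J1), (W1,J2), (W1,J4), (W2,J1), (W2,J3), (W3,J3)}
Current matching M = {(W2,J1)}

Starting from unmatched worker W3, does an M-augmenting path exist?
Yes: W3 → J3

An M-augmenting path alternates non-matching / matching edges, starting and ending at unmatched vertices.
Path: W3 → J3
(J3 is unmatched in M, so the path is augmenting.)
Flipping edges along this path would increase |M| from 1 to 2.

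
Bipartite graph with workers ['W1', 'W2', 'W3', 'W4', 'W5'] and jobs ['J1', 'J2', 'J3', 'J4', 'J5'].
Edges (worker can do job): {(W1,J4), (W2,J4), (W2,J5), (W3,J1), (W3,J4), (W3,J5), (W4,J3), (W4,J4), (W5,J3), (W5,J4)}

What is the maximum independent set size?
Maximum independent set = 6

By König's theorem:
- Min vertex cover = Max matching = 4
- Max independent set = Total vertices - Min vertex cover
- Max independent set = 10 - 4 = 6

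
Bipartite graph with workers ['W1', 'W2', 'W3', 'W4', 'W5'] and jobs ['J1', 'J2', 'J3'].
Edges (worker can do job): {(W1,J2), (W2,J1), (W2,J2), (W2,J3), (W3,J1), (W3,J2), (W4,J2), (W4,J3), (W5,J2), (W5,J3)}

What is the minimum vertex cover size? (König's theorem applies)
Minimum vertex cover size = 3

By König's theorem: in bipartite graphs,
min vertex cover = max matching = 3

Maximum matching has size 3, so minimum vertex cover also has size 3.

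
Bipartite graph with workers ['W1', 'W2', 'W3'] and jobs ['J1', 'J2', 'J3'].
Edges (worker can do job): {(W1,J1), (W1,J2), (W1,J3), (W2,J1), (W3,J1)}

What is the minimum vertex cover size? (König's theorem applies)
Minimum vertex cover size = 2

By König's theorem: in bipartite graphs,
min vertex cover = max matching = 2

Maximum matching has size 2, so minimum vertex cover also has size 2.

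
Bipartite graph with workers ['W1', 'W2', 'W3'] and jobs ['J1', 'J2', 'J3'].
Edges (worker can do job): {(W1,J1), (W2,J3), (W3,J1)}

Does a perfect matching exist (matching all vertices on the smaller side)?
No, maximum matching has size 2 < 3

Maximum matching has size 2, need 3 for perfect matching.
Unmatched workers: ['W1']
Unmatched jobs: ['J2']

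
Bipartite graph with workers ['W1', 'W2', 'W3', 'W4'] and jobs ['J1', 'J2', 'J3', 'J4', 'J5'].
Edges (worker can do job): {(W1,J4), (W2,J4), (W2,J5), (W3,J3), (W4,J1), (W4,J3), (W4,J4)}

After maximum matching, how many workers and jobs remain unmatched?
Unmatched: 0 workers, 1 jobs

Maximum matching size: 4
Workers: 4 total, 4 matched, 0 unmatched
Jobs: 5 total, 4 matched, 1 unmatched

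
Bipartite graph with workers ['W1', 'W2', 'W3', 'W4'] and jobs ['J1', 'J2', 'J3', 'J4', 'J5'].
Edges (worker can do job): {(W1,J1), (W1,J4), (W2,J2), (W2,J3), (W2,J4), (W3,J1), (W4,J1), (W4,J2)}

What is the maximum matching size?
Maximum matching size = 4

Maximum matching: {(W1,J4), (W2,J3), (W3,J1), (W4,J2)}
Size: 4

This assigns 4 workers to 4 distinct jobs.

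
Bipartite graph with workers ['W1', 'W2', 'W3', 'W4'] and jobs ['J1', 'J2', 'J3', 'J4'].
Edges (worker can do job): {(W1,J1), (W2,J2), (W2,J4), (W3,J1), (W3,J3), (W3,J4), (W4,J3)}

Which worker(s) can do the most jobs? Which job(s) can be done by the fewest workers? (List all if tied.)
Most versatile: W3 (3 jobs); Least covered: J2 (1 workers)

Worker degrees (jobs they can do): W1:1, W2:2, W3:3, W4:1
Job degrees (workers who can do it): J1:2, J2:1, J3:2, J4:2

Maximum worker degree is 3, achieved by: W3
Minimum job degree is 1, achieved by: J2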